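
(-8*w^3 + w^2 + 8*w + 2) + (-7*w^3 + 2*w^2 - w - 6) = -15*w^3 + 3*w^2 + 7*w - 4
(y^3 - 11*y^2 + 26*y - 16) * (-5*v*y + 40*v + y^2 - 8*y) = -5*v*y^4 + 95*v*y^3 - 570*v*y^2 + 1120*v*y - 640*v + y^5 - 19*y^4 + 114*y^3 - 224*y^2 + 128*y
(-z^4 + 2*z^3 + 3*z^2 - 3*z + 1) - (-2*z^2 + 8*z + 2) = -z^4 + 2*z^3 + 5*z^2 - 11*z - 1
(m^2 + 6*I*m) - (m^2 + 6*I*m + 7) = -7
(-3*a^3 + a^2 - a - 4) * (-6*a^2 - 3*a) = 18*a^5 + 3*a^4 + 3*a^3 + 27*a^2 + 12*a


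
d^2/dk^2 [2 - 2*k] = 0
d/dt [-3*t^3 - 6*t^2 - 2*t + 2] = -9*t^2 - 12*t - 2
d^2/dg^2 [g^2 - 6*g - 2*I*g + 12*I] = 2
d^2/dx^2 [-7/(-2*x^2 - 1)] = 28*(6*x^2 - 1)/(2*x^2 + 1)^3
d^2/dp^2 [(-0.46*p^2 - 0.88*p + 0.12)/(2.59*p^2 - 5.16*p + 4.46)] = (-24.101504*p^3 + 36.711696*p^2 + 51.369024*p - 55.1864)/(17.373979*p^6 - 103.841388*p^5 + 296.63529*p^4 - 495.01944*p^3 + 510.80826*p^2 - 307.921968*p + 88.716536)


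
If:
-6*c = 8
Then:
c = -4/3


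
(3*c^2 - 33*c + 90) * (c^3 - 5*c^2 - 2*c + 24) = 3*c^5 - 48*c^4 + 249*c^3 - 312*c^2 - 972*c + 2160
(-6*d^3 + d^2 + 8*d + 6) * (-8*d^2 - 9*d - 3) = 48*d^5 + 46*d^4 - 55*d^3 - 123*d^2 - 78*d - 18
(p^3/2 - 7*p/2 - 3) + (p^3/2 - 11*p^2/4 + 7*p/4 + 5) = p^3 - 11*p^2/4 - 7*p/4 + 2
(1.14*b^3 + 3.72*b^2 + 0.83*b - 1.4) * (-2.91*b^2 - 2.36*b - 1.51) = -3.3174*b^5 - 13.5156*b^4 - 12.9159*b^3 - 3.502*b^2 + 2.0507*b + 2.114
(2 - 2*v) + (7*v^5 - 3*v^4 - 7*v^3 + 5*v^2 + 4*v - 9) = 7*v^5 - 3*v^4 - 7*v^3 + 5*v^2 + 2*v - 7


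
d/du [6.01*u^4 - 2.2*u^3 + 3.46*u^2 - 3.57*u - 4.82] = 24.04*u^3 - 6.6*u^2 + 6.92*u - 3.57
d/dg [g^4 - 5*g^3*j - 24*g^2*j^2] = g*(4*g^2 - 15*g*j - 48*j^2)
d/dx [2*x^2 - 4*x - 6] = 4*x - 4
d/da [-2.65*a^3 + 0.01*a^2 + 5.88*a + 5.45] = -7.95*a^2 + 0.02*a + 5.88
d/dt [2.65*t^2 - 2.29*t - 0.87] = 5.3*t - 2.29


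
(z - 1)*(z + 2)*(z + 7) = z^3 + 8*z^2 + 5*z - 14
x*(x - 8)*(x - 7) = x^3 - 15*x^2 + 56*x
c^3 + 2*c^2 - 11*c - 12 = (c - 3)*(c + 1)*(c + 4)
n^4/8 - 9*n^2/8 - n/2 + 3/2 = (n/4 + 1/2)*(n/2 + 1)*(n - 3)*(n - 1)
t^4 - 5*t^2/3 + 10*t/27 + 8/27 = (t - 1)*(t - 2/3)*(t + 1/3)*(t + 4/3)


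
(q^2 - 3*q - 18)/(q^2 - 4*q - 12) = (q + 3)/(q + 2)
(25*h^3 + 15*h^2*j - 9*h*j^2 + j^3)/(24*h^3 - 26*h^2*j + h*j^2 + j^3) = (25*h^3 + 15*h^2*j - 9*h*j^2 + j^3)/(24*h^3 - 26*h^2*j + h*j^2 + j^3)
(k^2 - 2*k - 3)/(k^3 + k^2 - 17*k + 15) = (k + 1)/(k^2 + 4*k - 5)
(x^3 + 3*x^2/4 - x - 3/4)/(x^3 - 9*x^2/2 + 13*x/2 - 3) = (4*x^2 + 7*x + 3)/(2*(2*x^2 - 7*x + 6))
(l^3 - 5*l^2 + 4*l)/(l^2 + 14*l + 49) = l*(l^2 - 5*l + 4)/(l^2 + 14*l + 49)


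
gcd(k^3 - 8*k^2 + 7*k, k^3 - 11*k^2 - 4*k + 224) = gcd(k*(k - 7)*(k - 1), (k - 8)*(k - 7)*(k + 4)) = k - 7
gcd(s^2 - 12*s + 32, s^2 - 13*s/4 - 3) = s - 4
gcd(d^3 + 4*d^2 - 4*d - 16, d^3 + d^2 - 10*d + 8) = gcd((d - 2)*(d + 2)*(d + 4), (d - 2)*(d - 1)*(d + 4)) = d^2 + 2*d - 8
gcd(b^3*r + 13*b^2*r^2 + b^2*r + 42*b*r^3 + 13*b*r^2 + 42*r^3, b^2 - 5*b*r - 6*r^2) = 1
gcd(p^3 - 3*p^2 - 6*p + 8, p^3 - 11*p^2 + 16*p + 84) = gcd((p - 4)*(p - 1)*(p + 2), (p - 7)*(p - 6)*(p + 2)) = p + 2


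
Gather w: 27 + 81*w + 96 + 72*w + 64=153*w + 187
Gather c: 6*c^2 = 6*c^2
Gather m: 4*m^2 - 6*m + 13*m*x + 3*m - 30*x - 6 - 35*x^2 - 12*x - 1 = 4*m^2 + m*(13*x - 3) - 35*x^2 - 42*x - 7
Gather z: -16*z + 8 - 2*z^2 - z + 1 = -2*z^2 - 17*z + 9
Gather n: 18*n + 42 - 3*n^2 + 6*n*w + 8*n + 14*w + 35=-3*n^2 + n*(6*w + 26) + 14*w + 77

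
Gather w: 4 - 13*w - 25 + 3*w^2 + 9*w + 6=3*w^2 - 4*w - 15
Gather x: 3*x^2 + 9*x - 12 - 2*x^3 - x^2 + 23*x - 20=-2*x^3 + 2*x^2 + 32*x - 32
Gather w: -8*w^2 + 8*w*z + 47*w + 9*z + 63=-8*w^2 + w*(8*z + 47) + 9*z + 63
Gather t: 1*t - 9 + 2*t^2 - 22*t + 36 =2*t^2 - 21*t + 27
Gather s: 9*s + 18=9*s + 18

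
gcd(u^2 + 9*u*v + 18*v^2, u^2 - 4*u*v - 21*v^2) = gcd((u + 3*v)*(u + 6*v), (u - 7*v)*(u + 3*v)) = u + 3*v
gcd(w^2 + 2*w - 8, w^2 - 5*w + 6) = w - 2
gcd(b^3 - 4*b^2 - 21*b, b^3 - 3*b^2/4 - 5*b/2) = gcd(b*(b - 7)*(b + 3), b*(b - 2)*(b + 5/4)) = b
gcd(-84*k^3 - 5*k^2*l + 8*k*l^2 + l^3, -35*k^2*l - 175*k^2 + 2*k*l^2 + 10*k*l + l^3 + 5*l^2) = 7*k + l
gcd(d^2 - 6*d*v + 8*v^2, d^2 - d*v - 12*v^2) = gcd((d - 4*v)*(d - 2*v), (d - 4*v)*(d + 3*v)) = -d + 4*v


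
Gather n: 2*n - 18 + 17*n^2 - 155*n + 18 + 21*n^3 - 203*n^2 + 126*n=21*n^3 - 186*n^2 - 27*n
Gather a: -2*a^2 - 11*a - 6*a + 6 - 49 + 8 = -2*a^2 - 17*a - 35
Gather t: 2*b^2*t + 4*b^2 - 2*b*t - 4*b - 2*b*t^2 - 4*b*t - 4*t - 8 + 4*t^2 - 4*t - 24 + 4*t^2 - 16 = 4*b^2 - 4*b + t^2*(8 - 2*b) + t*(2*b^2 - 6*b - 8) - 48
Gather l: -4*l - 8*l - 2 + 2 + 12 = 12 - 12*l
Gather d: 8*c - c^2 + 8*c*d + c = -c^2 + 8*c*d + 9*c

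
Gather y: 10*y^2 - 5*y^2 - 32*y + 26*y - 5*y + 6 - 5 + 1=5*y^2 - 11*y + 2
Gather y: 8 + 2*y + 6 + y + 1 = 3*y + 15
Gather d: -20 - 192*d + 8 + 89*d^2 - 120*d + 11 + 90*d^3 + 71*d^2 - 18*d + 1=90*d^3 + 160*d^2 - 330*d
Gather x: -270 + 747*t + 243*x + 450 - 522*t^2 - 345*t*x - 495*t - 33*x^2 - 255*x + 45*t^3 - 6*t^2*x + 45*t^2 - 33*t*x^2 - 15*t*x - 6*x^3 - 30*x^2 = 45*t^3 - 477*t^2 + 252*t - 6*x^3 + x^2*(-33*t - 63) + x*(-6*t^2 - 360*t - 12) + 180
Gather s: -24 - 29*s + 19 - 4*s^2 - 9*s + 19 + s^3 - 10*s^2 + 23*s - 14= s^3 - 14*s^2 - 15*s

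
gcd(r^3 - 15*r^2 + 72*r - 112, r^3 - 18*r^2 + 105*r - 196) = r^2 - 11*r + 28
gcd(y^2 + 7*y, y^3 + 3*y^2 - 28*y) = y^2 + 7*y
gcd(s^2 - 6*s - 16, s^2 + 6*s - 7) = 1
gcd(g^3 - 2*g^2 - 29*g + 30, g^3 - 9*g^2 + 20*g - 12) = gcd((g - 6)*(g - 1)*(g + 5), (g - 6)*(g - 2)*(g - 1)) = g^2 - 7*g + 6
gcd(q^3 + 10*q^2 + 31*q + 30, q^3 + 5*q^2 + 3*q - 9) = q + 3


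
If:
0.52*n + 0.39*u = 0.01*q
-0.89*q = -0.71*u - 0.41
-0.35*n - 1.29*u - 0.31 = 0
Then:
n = 0.23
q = 0.22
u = -0.30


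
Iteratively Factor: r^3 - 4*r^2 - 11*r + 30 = (r + 3)*(r^2 - 7*r + 10) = (r - 2)*(r + 3)*(r - 5)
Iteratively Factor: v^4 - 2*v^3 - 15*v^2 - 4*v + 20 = (v - 5)*(v^3 + 3*v^2 - 4) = (v - 5)*(v - 1)*(v^2 + 4*v + 4) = (v - 5)*(v - 1)*(v + 2)*(v + 2)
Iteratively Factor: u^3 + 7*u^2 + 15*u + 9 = (u + 3)*(u^2 + 4*u + 3) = (u + 3)^2*(u + 1)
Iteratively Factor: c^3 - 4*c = (c + 2)*(c^2 - 2*c) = c*(c + 2)*(c - 2)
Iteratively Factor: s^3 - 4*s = (s - 2)*(s^2 + 2*s) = (s - 2)*(s + 2)*(s)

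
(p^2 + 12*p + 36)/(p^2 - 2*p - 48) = (p + 6)/(p - 8)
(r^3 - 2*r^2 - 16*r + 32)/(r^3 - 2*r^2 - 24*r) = (r^2 - 6*r + 8)/(r*(r - 6))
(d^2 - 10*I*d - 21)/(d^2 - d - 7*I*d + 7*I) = (d - 3*I)/(d - 1)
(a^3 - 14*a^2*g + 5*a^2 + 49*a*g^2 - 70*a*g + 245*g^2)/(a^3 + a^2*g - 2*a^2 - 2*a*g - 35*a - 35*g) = (a^2 - 14*a*g + 49*g^2)/(a^2 + a*g - 7*a - 7*g)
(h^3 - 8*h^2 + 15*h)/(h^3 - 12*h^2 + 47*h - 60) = h/(h - 4)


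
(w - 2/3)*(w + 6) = w^2 + 16*w/3 - 4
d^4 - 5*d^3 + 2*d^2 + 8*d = d*(d - 4)*(d - 2)*(d + 1)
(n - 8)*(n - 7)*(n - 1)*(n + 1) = n^4 - 15*n^3 + 55*n^2 + 15*n - 56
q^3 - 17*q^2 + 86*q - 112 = (q - 8)*(q - 7)*(q - 2)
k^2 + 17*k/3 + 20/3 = (k + 5/3)*(k + 4)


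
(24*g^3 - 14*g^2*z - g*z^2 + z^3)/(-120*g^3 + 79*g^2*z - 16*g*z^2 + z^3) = (-8*g^2 + 2*g*z + z^2)/(40*g^2 - 13*g*z + z^2)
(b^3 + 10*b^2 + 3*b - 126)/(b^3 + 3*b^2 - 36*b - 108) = (b^2 + 4*b - 21)/(b^2 - 3*b - 18)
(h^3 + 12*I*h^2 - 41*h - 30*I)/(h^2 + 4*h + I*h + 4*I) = (h^2 + 11*I*h - 30)/(h + 4)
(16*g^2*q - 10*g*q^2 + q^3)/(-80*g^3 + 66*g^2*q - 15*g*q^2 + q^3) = q/(-5*g + q)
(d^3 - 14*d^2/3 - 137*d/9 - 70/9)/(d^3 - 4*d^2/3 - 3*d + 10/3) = (3*d^2 - 19*d - 14)/(3*(d^2 - 3*d + 2))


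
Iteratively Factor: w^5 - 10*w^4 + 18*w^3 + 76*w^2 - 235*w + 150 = (w - 2)*(w^4 - 8*w^3 + 2*w^2 + 80*w - 75) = (w - 5)*(w - 2)*(w^3 - 3*w^2 - 13*w + 15) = (w - 5)*(w - 2)*(w - 1)*(w^2 - 2*w - 15) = (w - 5)*(w - 2)*(w - 1)*(w + 3)*(w - 5)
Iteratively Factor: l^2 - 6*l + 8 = (l - 4)*(l - 2)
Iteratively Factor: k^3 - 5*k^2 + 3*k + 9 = (k - 3)*(k^2 - 2*k - 3) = (k - 3)*(k + 1)*(k - 3)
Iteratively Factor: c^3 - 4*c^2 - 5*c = (c + 1)*(c^2 - 5*c) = (c - 5)*(c + 1)*(c)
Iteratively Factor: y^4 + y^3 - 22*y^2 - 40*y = (y + 4)*(y^3 - 3*y^2 - 10*y) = (y + 2)*(y + 4)*(y^2 - 5*y) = (y - 5)*(y + 2)*(y + 4)*(y)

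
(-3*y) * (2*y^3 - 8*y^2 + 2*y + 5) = -6*y^4 + 24*y^3 - 6*y^2 - 15*y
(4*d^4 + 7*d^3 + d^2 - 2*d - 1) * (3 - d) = -4*d^5 + 5*d^4 + 20*d^3 + 5*d^2 - 5*d - 3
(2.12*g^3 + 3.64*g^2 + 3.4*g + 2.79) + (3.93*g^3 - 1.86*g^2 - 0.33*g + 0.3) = 6.05*g^3 + 1.78*g^2 + 3.07*g + 3.09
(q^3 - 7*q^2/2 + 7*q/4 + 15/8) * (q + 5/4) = q^4 - 9*q^3/4 - 21*q^2/8 + 65*q/16 + 75/32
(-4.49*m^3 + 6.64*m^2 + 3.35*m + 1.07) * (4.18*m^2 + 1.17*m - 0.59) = -18.7682*m^5 + 22.5019*m^4 + 24.4209*m^3 + 4.4745*m^2 - 0.7246*m - 0.6313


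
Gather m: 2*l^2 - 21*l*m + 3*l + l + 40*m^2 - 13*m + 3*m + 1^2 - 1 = 2*l^2 + 4*l + 40*m^2 + m*(-21*l - 10)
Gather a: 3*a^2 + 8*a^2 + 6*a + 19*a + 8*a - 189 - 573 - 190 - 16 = 11*a^2 + 33*a - 968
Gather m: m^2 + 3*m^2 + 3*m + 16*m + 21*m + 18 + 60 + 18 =4*m^2 + 40*m + 96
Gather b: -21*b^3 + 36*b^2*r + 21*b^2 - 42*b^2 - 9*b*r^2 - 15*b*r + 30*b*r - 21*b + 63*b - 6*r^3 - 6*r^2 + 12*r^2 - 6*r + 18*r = -21*b^3 + b^2*(36*r - 21) + b*(-9*r^2 + 15*r + 42) - 6*r^3 + 6*r^2 + 12*r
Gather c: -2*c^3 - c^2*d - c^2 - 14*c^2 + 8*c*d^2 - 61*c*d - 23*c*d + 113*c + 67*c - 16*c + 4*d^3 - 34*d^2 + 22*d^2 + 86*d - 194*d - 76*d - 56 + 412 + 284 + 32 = -2*c^3 + c^2*(-d - 15) + c*(8*d^2 - 84*d + 164) + 4*d^3 - 12*d^2 - 184*d + 672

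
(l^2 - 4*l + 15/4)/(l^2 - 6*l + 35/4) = (2*l - 3)/(2*l - 7)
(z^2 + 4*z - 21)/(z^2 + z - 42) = (z - 3)/(z - 6)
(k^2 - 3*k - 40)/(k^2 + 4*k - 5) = (k - 8)/(k - 1)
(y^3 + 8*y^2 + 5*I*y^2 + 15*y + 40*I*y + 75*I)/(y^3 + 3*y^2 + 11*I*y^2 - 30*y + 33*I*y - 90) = (y + 5)/(y + 6*I)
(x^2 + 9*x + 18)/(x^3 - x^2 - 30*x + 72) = (x + 3)/(x^2 - 7*x + 12)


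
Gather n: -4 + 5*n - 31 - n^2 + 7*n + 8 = -n^2 + 12*n - 27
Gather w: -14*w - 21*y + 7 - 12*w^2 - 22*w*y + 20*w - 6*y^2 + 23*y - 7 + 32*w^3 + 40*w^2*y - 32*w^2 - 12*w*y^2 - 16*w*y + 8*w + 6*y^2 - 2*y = 32*w^3 + w^2*(40*y - 44) + w*(-12*y^2 - 38*y + 14)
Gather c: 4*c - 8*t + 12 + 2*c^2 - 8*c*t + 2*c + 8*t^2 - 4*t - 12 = 2*c^2 + c*(6 - 8*t) + 8*t^2 - 12*t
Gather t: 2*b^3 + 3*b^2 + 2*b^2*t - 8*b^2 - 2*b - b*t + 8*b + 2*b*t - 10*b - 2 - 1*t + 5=2*b^3 - 5*b^2 - 4*b + t*(2*b^2 + b - 1) + 3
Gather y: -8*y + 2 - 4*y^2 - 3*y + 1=-4*y^2 - 11*y + 3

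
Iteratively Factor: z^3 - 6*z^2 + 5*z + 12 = (z - 3)*(z^2 - 3*z - 4) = (z - 3)*(z + 1)*(z - 4)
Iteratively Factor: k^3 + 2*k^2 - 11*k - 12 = (k + 4)*(k^2 - 2*k - 3) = (k - 3)*(k + 4)*(k + 1)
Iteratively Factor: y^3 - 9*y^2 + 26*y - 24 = (y - 2)*(y^2 - 7*y + 12) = (y - 3)*(y - 2)*(y - 4)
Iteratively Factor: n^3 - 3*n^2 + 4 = (n - 2)*(n^2 - n - 2) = (n - 2)*(n + 1)*(n - 2)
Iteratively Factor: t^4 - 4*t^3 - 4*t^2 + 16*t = (t - 4)*(t^3 - 4*t) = t*(t - 4)*(t^2 - 4) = t*(t - 4)*(t + 2)*(t - 2)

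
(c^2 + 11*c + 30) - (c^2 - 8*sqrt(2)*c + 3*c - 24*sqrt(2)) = 8*c + 8*sqrt(2)*c + 30 + 24*sqrt(2)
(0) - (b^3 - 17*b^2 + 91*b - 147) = -b^3 + 17*b^2 - 91*b + 147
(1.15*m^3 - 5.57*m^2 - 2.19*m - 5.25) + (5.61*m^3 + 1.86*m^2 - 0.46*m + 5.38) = 6.76*m^3 - 3.71*m^2 - 2.65*m + 0.13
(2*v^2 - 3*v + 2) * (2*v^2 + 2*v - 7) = 4*v^4 - 2*v^3 - 16*v^2 + 25*v - 14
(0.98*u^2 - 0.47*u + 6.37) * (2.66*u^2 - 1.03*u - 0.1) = 2.6068*u^4 - 2.2596*u^3 + 17.3303*u^2 - 6.5141*u - 0.637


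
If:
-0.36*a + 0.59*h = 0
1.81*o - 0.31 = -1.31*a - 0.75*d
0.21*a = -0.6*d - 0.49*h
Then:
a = 0.460096849254764 - 2.68637192629394*o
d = 2.27886296459342*o - 0.390302496698321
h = 0.280737060562229 - 1.63914219231495*o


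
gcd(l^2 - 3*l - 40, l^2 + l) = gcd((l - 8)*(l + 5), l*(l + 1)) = 1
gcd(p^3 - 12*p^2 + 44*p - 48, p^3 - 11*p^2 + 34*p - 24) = p^2 - 10*p + 24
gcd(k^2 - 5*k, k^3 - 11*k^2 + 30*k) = k^2 - 5*k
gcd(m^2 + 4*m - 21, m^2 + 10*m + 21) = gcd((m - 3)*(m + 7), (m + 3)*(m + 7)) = m + 7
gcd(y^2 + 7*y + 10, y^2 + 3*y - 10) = y + 5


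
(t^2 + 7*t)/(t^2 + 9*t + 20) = t*(t + 7)/(t^2 + 9*t + 20)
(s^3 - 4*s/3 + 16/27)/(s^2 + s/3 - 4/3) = (9*s^2 - 12*s + 4)/(9*(s - 1))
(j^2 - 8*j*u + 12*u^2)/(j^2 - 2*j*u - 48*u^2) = (-j^2 + 8*j*u - 12*u^2)/(-j^2 + 2*j*u + 48*u^2)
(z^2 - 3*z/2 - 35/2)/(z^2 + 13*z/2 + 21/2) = (z - 5)/(z + 3)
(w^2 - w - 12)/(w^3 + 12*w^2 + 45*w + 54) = (w - 4)/(w^2 + 9*w + 18)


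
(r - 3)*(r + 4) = r^2 + r - 12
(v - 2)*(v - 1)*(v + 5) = v^3 + 2*v^2 - 13*v + 10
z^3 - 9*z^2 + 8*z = z*(z - 8)*(z - 1)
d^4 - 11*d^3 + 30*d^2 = d^2*(d - 6)*(d - 5)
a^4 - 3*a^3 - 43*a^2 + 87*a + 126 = (a - 7)*(a - 3)*(a + 1)*(a + 6)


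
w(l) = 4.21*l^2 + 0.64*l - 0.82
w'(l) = 8.42*l + 0.64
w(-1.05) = 3.15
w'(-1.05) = -8.20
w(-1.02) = 2.91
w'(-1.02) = -7.95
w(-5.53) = 124.39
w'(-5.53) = -45.92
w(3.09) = 41.36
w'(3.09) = 26.66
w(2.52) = 27.53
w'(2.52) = 21.86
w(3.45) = 51.50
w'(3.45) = 29.69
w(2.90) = 36.44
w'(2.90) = 25.06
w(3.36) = 48.86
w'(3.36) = 28.93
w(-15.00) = 936.83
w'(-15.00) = -125.66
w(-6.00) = 146.90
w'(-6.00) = -49.88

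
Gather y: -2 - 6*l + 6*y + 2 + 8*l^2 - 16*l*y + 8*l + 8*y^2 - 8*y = 8*l^2 + 2*l + 8*y^2 + y*(-16*l - 2)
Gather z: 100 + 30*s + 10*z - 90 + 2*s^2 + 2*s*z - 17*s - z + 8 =2*s^2 + 13*s + z*(2*s + 9) + 18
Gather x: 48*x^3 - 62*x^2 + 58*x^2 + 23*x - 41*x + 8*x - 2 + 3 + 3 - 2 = 48*x^3 - 4*x^2 - 10*x + 2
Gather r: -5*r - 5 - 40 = -5*r - 45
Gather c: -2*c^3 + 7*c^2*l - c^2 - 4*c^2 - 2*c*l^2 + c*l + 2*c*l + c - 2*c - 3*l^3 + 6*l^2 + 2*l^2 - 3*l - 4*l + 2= -2*c^3 + c^2*(7*l - 5) + c*(-2*l^2 + 3*l - 1) - 3*l^3 + 8*l^2 - 7*l + 2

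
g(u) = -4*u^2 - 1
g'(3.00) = -24.00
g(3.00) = -37.00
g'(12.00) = -96.00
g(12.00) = -577.00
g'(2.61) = -20.88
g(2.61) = -28.25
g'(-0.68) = 5.44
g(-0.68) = -2.85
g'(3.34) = -26.72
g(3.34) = -45.62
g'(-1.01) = 8.08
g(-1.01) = -5.08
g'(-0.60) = 4.80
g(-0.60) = -2.44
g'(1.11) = -8.88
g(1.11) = -5.93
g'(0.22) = -1.76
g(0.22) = -1.19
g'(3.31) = -26.48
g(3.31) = -44.82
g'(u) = -8*u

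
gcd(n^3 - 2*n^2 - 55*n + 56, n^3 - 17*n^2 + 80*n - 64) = n^2 - 9*n + 8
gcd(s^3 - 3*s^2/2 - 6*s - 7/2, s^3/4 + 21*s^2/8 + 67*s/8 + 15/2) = 1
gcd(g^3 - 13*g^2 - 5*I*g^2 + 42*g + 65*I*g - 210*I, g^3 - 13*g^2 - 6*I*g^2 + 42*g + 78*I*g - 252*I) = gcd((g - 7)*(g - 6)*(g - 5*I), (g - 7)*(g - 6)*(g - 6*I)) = g^2 - 13*g + 42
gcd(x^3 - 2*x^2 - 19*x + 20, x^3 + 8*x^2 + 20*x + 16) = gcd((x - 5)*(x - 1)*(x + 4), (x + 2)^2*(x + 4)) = x + 4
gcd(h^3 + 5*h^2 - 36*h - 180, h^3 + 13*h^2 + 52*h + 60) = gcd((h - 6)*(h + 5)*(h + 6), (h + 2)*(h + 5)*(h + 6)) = h^2 + 11*h + 30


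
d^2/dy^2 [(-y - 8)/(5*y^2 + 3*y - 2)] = 2*(-(y + 8)*(10*y + 3)^2 + (15*y + 43)*(5*y^2 + 3*y - 2))/(5*y^2 + 3*y - 2)^3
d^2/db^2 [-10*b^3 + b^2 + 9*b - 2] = 2 - 60*b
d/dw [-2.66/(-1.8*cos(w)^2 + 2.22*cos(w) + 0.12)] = (9.576*cos(w) - 5.9052)*sin(w)/(-1.8*cos(w)^2 + 2.22*cos(w) + 0.12)^2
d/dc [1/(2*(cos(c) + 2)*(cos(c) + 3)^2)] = (3*cos(c) + 7)*sin(c)/(2*(cos(c) + 2)^2*(cos(c) + 3)^3)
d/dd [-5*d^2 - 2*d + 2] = -10*d - 2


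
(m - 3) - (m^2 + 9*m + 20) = -m^2 - 8*m - 23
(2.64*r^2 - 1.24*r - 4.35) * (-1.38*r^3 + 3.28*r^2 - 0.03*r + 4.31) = -3.6432*r^5 + 10.3704*r^4 + 1.8566*r^3 - 2.8524*r^2 - 5.2139*r - 18.7485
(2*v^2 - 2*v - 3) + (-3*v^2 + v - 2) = -v^2 - v - 5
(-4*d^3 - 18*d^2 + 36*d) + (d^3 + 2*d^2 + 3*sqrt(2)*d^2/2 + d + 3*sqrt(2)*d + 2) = -3*d^3 - 16*d^2 + 3*sqrt(2)*d^2/2 + 3*sqrt(2)*d + 37*d + 2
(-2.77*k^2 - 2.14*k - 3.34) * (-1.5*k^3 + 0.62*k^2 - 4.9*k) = 4.155*k^5 + 1.4926*k^4 + 17.2562*k^3 + 8.4152*k^2 + 16.366*k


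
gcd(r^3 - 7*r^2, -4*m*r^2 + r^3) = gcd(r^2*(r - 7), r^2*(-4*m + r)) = r^2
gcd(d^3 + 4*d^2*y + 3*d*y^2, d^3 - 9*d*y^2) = d^2 + 3*d*y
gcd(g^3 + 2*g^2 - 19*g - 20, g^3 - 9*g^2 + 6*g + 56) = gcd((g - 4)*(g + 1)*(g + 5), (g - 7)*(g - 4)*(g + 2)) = g - 4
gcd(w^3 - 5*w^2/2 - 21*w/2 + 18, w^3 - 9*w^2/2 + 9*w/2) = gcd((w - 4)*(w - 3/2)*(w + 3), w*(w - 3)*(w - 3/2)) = w - 3/2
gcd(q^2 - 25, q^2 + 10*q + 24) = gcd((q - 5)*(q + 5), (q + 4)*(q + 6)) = 1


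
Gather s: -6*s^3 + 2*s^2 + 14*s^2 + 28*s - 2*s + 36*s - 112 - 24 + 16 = -6*s^3 + 16*s^2 + 62*s - 120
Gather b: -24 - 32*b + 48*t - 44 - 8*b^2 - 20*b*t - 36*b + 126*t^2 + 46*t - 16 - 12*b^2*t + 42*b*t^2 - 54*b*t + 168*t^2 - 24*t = b^2*(-12*t - 8) + b*(42*t^2 - 74*t - 68) + 294*t^2 + 70*t - 84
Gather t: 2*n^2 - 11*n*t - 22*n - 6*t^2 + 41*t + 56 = 2*n^2 - 22*n - 6*t^2 + t*(41 - 11*n) + 56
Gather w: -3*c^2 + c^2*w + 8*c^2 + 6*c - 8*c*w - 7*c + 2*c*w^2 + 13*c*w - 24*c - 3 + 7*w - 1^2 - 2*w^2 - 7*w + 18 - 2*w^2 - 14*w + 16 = 5*c^2 - 25*c + w^2*(2*c - 4) + w*(c^2 + 5*c - 14) + 30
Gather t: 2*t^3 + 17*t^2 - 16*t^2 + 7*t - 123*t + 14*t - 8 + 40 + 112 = 2*t^3 + t^2 - 102*t + 144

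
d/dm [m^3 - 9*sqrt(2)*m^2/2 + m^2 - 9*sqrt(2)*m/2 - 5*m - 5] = 3*m^2 - 9*sqrt(2)*m + 2*m - 9*sqrt(2)/2 - 5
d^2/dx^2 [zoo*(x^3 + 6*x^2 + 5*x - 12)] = zoo*(x + 2)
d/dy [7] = 0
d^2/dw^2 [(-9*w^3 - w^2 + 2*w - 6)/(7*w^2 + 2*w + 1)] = 2*(139*w^3 - 915*w^2 - 321*w + 13)/(343*w^6 + 294*w^5 + 231*w^4 + 92*w^3 + 33*w^2 + 6*w + 1)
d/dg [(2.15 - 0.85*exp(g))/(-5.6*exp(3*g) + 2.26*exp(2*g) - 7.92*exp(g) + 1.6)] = (-9.52*exp(3*g) + 38.041*exp(2*g) - 9.718*exp(g) + 15.668)*exp(g)/(31.36*exp(6*g) - 25.312*exp(5*g) + 93.8116*exp(4*g) - 53.7184*exp(3*g) + 69.9584*exp(2*g) - 25.344*exp(g) + 2.56)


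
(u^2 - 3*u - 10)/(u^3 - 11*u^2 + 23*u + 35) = (u + 2)/(u^2 - 6*u - 7)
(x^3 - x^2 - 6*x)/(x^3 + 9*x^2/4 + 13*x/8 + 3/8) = 8*x*(x^2 - x - 6)/(8*x^3 + 18*x^2 + 13*x + 3)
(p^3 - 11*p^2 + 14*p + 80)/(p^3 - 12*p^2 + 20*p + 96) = (p - 5)/(p - 6)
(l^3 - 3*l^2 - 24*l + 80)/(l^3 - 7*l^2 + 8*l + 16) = (l + 5)/(l + 1)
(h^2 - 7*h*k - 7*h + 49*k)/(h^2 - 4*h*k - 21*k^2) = (h - 7)/(h + 3*k)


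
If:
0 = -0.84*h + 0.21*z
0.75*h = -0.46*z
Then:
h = 0.00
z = 0.00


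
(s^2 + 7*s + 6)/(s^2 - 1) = (s + 6)/(s - 1)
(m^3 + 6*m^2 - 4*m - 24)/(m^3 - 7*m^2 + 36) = (m^2 + 4*m - 12)/(m^2 - 9*m + 18)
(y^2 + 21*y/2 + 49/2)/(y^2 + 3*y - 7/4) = 2*(y + 7)/(2*y - 1)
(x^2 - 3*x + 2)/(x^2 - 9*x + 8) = (x - 2)/(x - 8)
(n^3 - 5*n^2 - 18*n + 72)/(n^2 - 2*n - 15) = (-n^3 + 5*n^2 + 18*n - 72)/(-n^2 + 2*n + 15)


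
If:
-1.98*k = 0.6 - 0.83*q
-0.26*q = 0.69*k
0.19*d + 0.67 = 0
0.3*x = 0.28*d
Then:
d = -3.53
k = -0.14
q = 0.38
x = -3.29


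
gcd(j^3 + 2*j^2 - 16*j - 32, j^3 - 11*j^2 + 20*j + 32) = j - 4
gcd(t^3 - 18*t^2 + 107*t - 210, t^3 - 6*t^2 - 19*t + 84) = t - 7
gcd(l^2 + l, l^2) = l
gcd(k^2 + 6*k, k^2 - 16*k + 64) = 1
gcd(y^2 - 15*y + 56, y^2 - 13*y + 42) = y - 7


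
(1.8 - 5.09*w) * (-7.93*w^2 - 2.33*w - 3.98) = 40.3637*w^3 - 2.4143*w^2 + 16.0642*w - 7.164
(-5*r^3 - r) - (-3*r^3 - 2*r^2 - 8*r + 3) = -2*r^3 + 2*r^2 + 7*r - 3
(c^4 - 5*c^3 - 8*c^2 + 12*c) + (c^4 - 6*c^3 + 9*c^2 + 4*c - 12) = 2*c^4 - 11*c^3 + c^2 + 16*c - 12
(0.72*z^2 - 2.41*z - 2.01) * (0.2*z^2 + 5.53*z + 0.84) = 0.144*z^4 + 3.4996*z^3 - 13.1245*z^2 - 13.1397*z - 1.6884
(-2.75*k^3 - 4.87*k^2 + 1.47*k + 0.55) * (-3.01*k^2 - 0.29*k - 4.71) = 8.2775*k^5 + 15.4562*k^4 + 9.9401*k^3 + 20.8559*k^2 - 7.0832*k - 2.5905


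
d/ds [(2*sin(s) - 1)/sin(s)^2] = 2*(1 - sin(s))*cos(s)/sin(s)^3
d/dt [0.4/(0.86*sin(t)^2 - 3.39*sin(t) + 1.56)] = (1.356 - 0.688*sin(t))*cos(t)/(0.86*sin(t)^2 - 3.39*sin(t) + 1.56)^2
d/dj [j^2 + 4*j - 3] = 2*j + 4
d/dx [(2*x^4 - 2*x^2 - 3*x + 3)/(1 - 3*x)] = 2*(-9*x^4 + 4*x^3 + 3*x^2 - 2*x + 3)/(9*x^2 - 6*x + 1)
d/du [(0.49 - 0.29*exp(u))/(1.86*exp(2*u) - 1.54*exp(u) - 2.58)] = (0.5394*exp(2*u) - 1.8228*exp(u) + 1.5028)*exp(u)/(3.4596*exp(4*u) - 5.7288*exp(3*u) - 7.226*exp(2*u) + 7.9464*exp(u) + 6.6564)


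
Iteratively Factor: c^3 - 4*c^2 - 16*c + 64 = (c + 4)*(c^2 - 8*c + 16) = (c - 4)*(c + 4)*(c - 4)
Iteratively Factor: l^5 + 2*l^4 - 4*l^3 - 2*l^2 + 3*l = (l - 1)*(l^4 + 3*l^3 - l^2 - 3*l) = (l - 1)*(l + 3)*(l^3 - l) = (l - 1)*(l + 1)*(l + 3)*(l^2 - l) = l*(l - 1)*(l + 1)*(l + 3)*(l - 1)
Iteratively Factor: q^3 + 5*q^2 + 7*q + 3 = (q + 1)*(q^2 + 4*q + 3) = (q + 1)^2*(q + 3)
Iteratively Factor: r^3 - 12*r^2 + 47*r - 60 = (r - 3)*(r^2 - 9*r + 20) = (r - 4)*(r - 3)*(r - 5)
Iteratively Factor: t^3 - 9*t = (t)*(t^2 - 9) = t*(t + 3)*(t - 3)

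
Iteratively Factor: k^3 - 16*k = (k - 4)*(k^2 + 4*k) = (k - 4)*(k + 4)*(k)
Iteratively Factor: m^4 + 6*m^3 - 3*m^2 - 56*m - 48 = (m + 1)*(m^3 + 5*m^2 - 8*m - 48) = (m + 1)*(m + 4)*(m^2 + m - 12) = (m - 3)*(m + 1)*(m + 4)*(m + 4)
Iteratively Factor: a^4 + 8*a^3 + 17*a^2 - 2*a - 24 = (a + 3)*(a^3 + 5*a^2 + 2*a - 8) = (a + 2)*(a + 3)*(a^2 + 3*a - 4) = (a + 2)*(a + 3)*(a + 4)*(a - 1)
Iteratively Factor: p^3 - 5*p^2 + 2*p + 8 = (p + 1)*(p^2 - 6*p + 8) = (p - 2)*(p + 1)*(p - 4)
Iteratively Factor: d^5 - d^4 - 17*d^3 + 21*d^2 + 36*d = (d - 3)*(d^4 + 2*d^3 - 11*d^2 - 12*d) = (d - 3)^2*(d^3 + 5*d^2 + 4*d) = (d - 3)^2*(d + 4)*(d^2 + d) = (d - 3)^2*(d + 1)*(d + 4)*(d)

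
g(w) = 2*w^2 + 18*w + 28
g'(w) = 4*w + 18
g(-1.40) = 6.72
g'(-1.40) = 12.40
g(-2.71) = -6.09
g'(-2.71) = 7.16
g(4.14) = 136.80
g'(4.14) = 34.56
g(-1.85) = 1.54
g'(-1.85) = 10.60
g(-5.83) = -8.96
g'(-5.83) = -5.32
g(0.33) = 34.16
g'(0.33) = 19.32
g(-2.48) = -4.34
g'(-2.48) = 8.08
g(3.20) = 106.08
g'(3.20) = 30.80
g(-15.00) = 208.00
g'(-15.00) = -42.00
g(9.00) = 352.00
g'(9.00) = 54.00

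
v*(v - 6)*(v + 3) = v^3 - 3*v^2 - 18*v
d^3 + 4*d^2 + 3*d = d*(d + 1)*(d + 3)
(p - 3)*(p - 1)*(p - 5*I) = p^3 - 4*p^2 - 5*I*p^2 + 3*p + 20*I*p - 15*I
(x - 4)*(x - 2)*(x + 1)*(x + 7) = x^4 + 2*x^3 - 33*x^2 + 22*x + 56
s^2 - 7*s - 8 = (s - 8)*(s + 1)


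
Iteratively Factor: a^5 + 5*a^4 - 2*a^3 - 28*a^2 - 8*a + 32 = (a + 2)*(a^4 + 3*a^3 - 8*a^2 - 12*a + 16) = (a - 1)*(a + 2)*(a^3 + 4*a^2 - 4*a - 16) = (a - 1)*(a + 2)*(a + 4)*(a^2 - 4) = (a - 1)*(a + 2)^2*(a + 4)*(a - 2)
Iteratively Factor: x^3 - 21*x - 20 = (x + 1)*(x^2 - x - 20) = (x - 5)*(x + 1)*(x + 4)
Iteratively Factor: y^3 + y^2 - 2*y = (y - 1)*(y^2 + 2*y) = (y - 1)*(y + 2)*(y)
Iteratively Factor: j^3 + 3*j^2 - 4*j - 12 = (j + 3)*(j^2 - 4) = (j - 2)*(j + 3)*(j + 2)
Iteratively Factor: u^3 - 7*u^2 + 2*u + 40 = (u - 4)*(u^2 - 3*u - 10) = (u - 4)*(u + 2)*(u - 5)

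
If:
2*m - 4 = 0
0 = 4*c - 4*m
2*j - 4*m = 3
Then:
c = 2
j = 11/2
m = 2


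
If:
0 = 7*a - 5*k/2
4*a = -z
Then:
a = -z/4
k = -7*z/10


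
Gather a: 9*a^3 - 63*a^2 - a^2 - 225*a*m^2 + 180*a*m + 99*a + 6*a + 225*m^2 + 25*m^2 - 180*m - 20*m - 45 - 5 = 9*a^3 - 64*a^2 + a*(-225*m^2 + 180*m + 105) + 250*m^2 - 200*m - 50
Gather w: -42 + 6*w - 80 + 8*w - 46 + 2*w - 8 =16*w - 176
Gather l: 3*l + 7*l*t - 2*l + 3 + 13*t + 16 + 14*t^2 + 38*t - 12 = l*(7*t + 1) + 14*t^2 + 51*t + 7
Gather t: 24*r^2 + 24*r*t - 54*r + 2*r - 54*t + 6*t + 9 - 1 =24*r^2 - 52*r + t*(24*r - 48) + 8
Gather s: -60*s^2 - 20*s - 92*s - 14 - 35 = -60*s^2 - 112*s - 49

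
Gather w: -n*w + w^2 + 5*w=w^2 + w*(5 - n)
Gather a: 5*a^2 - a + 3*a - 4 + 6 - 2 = 5*a^2 + 2*a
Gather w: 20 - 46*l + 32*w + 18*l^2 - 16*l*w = 18*l^2 - 46*l + w*(32 - 16*l) + 20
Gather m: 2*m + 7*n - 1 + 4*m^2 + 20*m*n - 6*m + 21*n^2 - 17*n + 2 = 4*m^2 + m*(20*n - 4) + 21*n^2 - 10*n + 1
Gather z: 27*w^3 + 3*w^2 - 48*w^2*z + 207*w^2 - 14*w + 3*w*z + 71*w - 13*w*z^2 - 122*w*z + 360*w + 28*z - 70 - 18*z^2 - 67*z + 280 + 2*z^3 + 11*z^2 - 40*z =27*w^3 + 210*w^2 + 417*w + 2*z^3 + z^2*(-13*w - 7) + z*(-48*w^2 - 119*w - 79) + 210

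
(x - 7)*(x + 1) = x^2 - 6*x - 7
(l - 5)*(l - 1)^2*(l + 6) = l^4 - l^3 - 31*l^2 + 61*l - 30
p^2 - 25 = (p - 5)*(p + 5)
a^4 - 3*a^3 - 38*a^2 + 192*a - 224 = (a - 4)^2*(a - 2)*(a + 7)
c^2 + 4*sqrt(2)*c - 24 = (c - 2*sqrt(2))*(c + 6*sqrt(2))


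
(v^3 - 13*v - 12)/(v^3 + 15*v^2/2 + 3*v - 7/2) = 2*(v^2 - v - 12)/(2*v^2 + 13*v - 7)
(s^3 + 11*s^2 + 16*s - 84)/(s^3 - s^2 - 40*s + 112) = (s^2 + 4*s - 12)/(s^2 - 8*s + 16)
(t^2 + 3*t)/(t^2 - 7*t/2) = 2*(t + 3)/(2*t - 7)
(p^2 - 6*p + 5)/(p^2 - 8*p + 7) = (p - 5)/(p - 7)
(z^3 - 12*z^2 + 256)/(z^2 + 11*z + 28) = (z^2 - 16*z + 64)/(z + 7)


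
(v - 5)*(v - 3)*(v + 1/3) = v^3 - 23*v^2/3 + 37*v/3 + 5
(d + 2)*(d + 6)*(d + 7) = d^3 + 15*d^2 + 68*d + 84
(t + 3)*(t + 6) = t^2 + 9*t + 18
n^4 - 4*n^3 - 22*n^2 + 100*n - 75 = (n - 5)*(n - 3)*(n - 1)*(n + 5)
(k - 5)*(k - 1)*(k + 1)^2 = k^4 - 4*k^3 - 6*k^2 + 4*k + 5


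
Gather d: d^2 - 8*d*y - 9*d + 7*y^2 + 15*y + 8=d^2 + d*(-8*y - 9) + 7*y^2 + 15*y + 8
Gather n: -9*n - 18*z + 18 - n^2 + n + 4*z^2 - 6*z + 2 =-n^2 - 8*n + 4*z^2 - 24*z + 20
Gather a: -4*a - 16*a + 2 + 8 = 10 - 20*a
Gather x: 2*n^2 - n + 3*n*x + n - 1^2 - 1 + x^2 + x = 2*n^2 + x^2 + x*(3*n + 1) - 2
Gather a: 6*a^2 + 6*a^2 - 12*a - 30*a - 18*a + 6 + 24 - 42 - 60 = 12*a^2 - 60*a - 72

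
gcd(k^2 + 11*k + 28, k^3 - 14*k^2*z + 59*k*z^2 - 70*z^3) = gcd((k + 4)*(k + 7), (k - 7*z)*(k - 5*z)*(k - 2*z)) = 1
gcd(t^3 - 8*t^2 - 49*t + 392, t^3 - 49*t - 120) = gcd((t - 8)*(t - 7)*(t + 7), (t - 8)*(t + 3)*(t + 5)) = t - 8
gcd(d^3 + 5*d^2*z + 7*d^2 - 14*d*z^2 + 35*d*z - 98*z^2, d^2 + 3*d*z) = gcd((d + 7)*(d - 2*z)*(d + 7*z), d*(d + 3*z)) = 1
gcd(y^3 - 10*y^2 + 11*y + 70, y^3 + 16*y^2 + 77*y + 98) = y + 2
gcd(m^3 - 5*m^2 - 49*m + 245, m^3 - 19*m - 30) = m - 5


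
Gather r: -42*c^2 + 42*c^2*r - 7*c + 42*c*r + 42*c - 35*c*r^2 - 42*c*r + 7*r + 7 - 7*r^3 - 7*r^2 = -42*c^2 + 35*c - 7*r^3 + r^2*(-35*c - 7) + r*(42*c^2 + 7) + 7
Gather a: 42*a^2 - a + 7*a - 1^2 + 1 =42*a^2 + 6*a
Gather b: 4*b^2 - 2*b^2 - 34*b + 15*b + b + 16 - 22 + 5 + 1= 2*b^2 - 18*b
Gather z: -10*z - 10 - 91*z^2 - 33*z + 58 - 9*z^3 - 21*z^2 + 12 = -9*z^3 - 112*z^2 - 43*z + 60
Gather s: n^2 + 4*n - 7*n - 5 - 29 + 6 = n^2 - 3*n - 28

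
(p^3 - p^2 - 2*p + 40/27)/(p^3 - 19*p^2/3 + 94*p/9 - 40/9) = (p + 4/3)/(p - 4)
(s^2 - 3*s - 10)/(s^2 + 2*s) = (s - 5)/s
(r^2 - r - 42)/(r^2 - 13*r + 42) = (r + 6)/(r - 6)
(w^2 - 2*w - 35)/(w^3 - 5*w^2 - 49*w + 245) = (w + 5)/(w^2 + 2*w - 35)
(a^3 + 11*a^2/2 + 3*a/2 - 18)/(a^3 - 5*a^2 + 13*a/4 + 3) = 2*(a^2 + 7*a + 12)/(2*a^2 - 7*a - 4)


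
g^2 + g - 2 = (g - 1)*(g + 2)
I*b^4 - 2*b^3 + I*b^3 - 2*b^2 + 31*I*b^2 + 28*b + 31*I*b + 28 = (b + 1)*(b - 4*I)*(b + 7*I)*(I*b + 1)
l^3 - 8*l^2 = l^2*(l - 8)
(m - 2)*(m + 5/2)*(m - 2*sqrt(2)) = m^3 - 2*sqrt(2)*m^2 + m^2/2 - 5*m - sqrt(2)*m + 10*sqrt(2)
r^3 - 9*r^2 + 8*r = r*(r - 8)*(r - 1)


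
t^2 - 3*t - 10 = (t - 5)*(t + 2)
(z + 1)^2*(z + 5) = z^3 + 7*z^2 + 11*z + 5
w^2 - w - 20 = (w - 5)*(w + 4)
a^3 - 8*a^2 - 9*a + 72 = (a - 8)*(a - 3)*(a + 3)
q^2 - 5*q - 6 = (q - 6)*(q + 1)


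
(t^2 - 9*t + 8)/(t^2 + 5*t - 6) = (t - 8)/(t + 6)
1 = 1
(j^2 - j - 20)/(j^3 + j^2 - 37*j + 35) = (j + 4)/(j^2 + 6*j - 7)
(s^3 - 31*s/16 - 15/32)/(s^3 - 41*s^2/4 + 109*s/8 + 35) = (8*s^2 - 10*s - 3)/(4*(2*s^2 - 23*s + 56))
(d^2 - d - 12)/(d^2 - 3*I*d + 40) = (d^2 - d - 12)/(d^2 - 3*I*d + 40)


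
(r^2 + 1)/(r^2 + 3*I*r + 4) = (r + I)/(r + 4*I)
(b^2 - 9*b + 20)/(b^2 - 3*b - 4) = (b - 5)/(b + 1)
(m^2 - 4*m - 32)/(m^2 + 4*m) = (m - 8)/m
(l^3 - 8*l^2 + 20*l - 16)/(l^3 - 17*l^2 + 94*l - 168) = (l^2 - 4*l + 4)/(l^2 - 13*l + 42)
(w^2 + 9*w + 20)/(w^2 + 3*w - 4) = (w + 5)/(w - 1)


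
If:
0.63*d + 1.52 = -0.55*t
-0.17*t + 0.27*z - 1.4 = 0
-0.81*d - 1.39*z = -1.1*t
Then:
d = -7.33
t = 5.64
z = 8.73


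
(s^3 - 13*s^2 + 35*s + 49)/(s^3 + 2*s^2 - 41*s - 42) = (s^2 - 14*s + 49)/(s^2 + s - 42)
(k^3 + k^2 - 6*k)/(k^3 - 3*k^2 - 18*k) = (k - 2)/(k - 6)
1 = 1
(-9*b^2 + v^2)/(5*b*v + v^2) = (-9*b^2 + v^2)/(v*(5*b + v))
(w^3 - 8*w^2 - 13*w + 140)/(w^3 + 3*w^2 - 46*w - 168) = (w - 5)/(w + 6)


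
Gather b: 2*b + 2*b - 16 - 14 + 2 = 4*b - 28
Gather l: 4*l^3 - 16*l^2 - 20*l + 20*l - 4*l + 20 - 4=4*l^3 - 16*l^2 - 4*l + 16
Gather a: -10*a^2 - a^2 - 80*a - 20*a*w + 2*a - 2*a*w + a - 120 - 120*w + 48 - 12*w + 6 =-11*a^2 + a*(-22*w - 77) - 132*w - 66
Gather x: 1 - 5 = -4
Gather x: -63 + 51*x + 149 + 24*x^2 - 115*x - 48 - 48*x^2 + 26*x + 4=-24*x^2 - 38*x + 42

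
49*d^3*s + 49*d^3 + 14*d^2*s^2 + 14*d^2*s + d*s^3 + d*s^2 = (7*d + s)^2*(d*s + d)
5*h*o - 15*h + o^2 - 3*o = (5*h + o)*(o - 3)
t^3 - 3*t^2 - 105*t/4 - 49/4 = (t - 7)*(t + 1/2)*(t + 7/2)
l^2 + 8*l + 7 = (l + 1)*(l + 7)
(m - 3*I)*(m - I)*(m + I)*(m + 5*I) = m^4 + 2*I*m^3 + 16*m^2 + 2*I*m + 15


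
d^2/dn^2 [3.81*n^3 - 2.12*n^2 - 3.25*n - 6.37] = 22.86*n - 4.24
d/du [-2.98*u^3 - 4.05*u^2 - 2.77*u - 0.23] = -8.94*u^2 - 8.1*u - 2.77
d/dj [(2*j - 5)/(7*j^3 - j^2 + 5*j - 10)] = (14*j^3 - 2*j^2 + 10*j - (2*j - 5)*(21*j^2 - 2*j + 5) - 20)/(7*j^3 - j^2 + 5*j - 10)^2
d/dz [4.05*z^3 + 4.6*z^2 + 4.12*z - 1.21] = 12.15*z^2 + 9.2*z + 4.12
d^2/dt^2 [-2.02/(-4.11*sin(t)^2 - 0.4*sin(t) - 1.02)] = (-136.488168*sin(t)^4 - 9.96264*sin(t)^3 + 238.282028*sin(t)^2 + 20.74944*sin(t) - 16.290088)/(4.11*sin(t)^2 + 0.4*sin(t) + 1.02)^3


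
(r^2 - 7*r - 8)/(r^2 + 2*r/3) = 3*(r^2 - 7*r - 8)/(r*(3*r + 2))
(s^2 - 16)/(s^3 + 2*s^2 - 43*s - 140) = (s - 4)/(s^2 - 2*s - 35)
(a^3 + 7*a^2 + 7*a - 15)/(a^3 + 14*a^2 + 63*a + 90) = (a - 1)/(a + 6)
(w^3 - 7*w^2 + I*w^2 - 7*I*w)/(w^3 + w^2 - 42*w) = (w^2 + w*(-7 + I) - 7*I)/(w^2 + w - 42)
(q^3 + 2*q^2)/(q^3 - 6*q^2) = (q + 2)/(q - 6)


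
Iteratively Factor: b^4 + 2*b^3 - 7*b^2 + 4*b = (b - 1)*(b^3 + 3*b^2 - 4*b) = (b - 1)*(b + 4)*(b^2 - b) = b*(b - 1)*(b + 4)*(b - 1)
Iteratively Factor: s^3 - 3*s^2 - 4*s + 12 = (s + 2)*(s^2 - 5*s + 6) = (s - 2)*(s + 2)*(s - 3)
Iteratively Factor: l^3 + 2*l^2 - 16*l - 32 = (l + 4)*(l^2 - 2*l - 8) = (l - 4)*(l + 4)*(l + 2)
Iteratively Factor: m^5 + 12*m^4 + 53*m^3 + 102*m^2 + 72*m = (m + 2)*(m^4 + 10*m^3 + 33*m^2 + 36*m) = (m + 2)*(m + 3)*(m^3 + 7*m^2 + 12*m) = (m + 2)*(m + 3)^2*(m^2 + 4*m) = m*(m + 2)*(m + 3)^2*(m + 4)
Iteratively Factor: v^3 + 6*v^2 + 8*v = (v + 4)*(v^2 + 2*v) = (v + 2)*(v + 4)*(v)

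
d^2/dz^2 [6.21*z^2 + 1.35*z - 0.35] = 12.4200000000000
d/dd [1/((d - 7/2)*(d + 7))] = 2*(-4*d - 7)/(4*d^4 + 28*d^3 - 147*d^2 - 686*d + 2401)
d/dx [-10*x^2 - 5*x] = -20*x - 5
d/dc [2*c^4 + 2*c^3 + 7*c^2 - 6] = 2*c*(4*c^2 + 3*c + 7)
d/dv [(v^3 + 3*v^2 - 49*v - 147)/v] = 2*v + 3 + 147/v^2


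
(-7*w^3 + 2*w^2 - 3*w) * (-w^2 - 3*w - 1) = 7*w^5 + 19*w^4 + 4*w^3 + 7*w^2 + 3*w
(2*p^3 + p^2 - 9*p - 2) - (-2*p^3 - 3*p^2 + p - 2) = 4*p^3 + 4*p^2 - 10*p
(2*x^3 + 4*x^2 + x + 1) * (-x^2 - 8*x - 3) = -2*x^5 - 20*x^4 - 39*x^3 - 21*x^2 - 11*x - 3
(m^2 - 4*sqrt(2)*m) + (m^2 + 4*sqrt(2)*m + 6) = 2*m^2 + 6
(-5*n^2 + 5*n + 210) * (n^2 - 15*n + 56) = -5*n^4 + 80*n^3 - 145*n^2 - 2870*n + 11760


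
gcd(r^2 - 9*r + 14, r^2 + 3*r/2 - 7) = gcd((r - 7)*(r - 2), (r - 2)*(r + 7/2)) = r - 2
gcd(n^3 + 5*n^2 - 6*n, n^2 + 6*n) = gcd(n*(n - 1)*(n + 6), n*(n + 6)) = n^2 + 6*n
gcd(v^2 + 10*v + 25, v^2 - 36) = 1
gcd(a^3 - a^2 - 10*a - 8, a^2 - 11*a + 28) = a - 4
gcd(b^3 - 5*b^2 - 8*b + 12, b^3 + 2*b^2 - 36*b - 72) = b^2 - 4*b - 12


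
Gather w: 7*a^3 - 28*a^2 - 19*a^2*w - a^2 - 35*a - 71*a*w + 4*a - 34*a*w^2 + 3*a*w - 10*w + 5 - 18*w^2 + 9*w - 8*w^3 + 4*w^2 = 7*a^3 - 29*a^2 - 31*a - 8*w^3 + w^2*(-34*a - 14) + w*(-19*a^2 - 68*a - 1) + 5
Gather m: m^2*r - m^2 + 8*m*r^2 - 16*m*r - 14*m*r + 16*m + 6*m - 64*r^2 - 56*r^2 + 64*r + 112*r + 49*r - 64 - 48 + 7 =m^2*(r - 1) + m*(8*r^2 - 30*r + 22) - 120*r^2 + 225*r - 105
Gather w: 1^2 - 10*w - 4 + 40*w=30*w - 3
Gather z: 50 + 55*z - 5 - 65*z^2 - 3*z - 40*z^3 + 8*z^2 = -40*z^3 - 57*z^2 + 52*z + 45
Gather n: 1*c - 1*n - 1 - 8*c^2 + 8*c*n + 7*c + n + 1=-8*c^2 + 8*c*n + 8*c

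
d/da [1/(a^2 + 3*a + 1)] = (-2*a - 3)/(a^2 + 3*a + 1)^2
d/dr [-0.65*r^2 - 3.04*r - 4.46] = -1.3*r - 3.04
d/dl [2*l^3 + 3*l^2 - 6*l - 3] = 6*l^2 + 6*l - 6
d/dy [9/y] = -9/y^2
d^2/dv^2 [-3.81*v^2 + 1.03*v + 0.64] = -7.62000000000000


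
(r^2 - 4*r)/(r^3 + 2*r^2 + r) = (r - 4)/(r^2 + 2*r + 1)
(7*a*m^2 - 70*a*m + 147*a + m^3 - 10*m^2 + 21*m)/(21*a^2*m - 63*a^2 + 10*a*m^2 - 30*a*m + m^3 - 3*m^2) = (m - 7)/(3*a + m)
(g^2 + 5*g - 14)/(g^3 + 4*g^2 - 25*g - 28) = (g - 2)/(g^2 - 3*g - 4)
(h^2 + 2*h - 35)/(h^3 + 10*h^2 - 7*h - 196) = (h - 5)/(h^2 + 3*h - 28)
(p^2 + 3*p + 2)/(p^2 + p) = (p + 2)/p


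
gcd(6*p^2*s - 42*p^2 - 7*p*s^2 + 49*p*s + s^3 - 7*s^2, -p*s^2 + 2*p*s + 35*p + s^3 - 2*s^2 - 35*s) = p*s - 7*p - s^2 + 7*s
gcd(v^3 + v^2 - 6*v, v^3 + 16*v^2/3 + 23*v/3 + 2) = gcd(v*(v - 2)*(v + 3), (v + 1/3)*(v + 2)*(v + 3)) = v + 3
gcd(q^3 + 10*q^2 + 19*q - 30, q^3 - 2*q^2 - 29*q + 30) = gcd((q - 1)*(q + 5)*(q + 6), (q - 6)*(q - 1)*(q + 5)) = q^2 + 4*q - 5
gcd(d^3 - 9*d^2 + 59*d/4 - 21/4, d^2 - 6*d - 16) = 1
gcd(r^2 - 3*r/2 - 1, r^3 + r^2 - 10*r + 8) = r - 2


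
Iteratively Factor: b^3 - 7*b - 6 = (b - 3)*(b^2 + 3*b + 2) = (b - 3)*(b + 2)*(b + 1)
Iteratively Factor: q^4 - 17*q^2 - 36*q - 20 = (q + 2)*(q^3 - 2*q^2 - 13*q - 10) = (q + 1)*(q + 2)*(q^2 - 3*q - 10) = (q - 5)*(q + 1)*(q + 2)*(q + 2)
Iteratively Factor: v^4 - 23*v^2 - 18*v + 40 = (v - 1)*(v^3 + v^2 - 22*v - 40) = (v - 1)*(v + 4)*(v^2 - 3*v - 10) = (v - 1)*(v + 2)*(v + 4)*(v - 5)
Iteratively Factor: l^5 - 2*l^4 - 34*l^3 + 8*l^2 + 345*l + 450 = (l - 5)*(l^4 + 3*l^3 - 19*l^2 - 87*l - 90) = (l - 5)*(l + 2)*(l^3 + l^2 - 21*l - 45) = (l - 5)*(l + 2)*(l + 3)*(l^2 - 2*l - 15) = (l - 5)^2*(l + 2)*(l + 3)*(l + 3)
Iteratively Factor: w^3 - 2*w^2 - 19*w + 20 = (w - 1)*(w^2 - w - 20) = (w - 5)*(w - 1)*(w + 4)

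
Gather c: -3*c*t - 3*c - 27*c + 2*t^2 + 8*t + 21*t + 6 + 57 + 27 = c*(-3*t - 30) + 2*t^2 + 29*t + 90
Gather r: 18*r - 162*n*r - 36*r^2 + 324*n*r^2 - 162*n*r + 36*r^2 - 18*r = 324*n*r^2 - 324*n*r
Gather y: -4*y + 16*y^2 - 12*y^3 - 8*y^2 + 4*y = -12*y^3 + 8*y^2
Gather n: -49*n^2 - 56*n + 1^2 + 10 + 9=-49*n^2 - 56*n + 20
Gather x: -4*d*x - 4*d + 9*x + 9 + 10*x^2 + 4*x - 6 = -4*d + 10*x^2 + x*(13 - 4*d) + 3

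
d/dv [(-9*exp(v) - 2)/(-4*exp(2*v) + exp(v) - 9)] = (-(8*exp(v) - 1)*(9*exp(v) + 2) + 36*exp(2*v) - 9*exp(v) + 81)*exp(v)/(4*exp(2*v) - exp(v) + 9)^2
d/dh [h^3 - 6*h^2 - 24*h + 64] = 3*h^2 - 12*h - 24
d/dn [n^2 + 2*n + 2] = 2*n + 2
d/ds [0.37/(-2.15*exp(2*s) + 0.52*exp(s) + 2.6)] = (1.591*exp(s) - 0.1924)*exp(s)/(-2.15*exp(2*s) + 0.52*exp(s) + 2.6)^2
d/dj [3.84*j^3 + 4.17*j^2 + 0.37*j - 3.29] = 11.52*j^2 + 8.34*j + 0.37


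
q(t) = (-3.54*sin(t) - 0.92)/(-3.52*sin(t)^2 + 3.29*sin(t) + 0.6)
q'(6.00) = 4.73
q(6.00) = -0.12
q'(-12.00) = -2.84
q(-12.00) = -2.09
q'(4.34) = 0.05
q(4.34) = -0.43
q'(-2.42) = 0.02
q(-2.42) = -0.46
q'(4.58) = 0.02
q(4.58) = -0.42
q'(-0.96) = -0.06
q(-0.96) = -0.44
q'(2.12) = 10.00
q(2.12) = -4.66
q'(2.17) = 8.69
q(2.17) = -4.19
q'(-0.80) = -0.05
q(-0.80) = -0.45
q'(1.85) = 17.84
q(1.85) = -8.48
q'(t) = (7.04*sin(t)*cos(t) - 3.29*cos(t))*(-3.54*sin(t) - 0.92)/(-3.52*sin(t)^2 + 3.29*sin(t) + 0.6)^2 - 3.54*cos(t)/(-3.52*sin(t)^2 + 3.29*sin(t) + 0.6) = (-12.4608*sin(t)^2 - 6.4768*sin(t) + 0.9028)*cos(t)/(12.3904*sin(t)^4 - 23.1616*sin(t)^3 + 6.6001*sin(t)^2 + 3.948*sin(t) + 0.36)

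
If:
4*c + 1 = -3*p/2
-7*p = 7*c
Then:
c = -2/5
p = 2/5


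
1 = 1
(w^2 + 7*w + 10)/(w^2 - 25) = (w + 2)/(w - 5)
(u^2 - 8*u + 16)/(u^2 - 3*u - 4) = (u - 4)/(u + 1)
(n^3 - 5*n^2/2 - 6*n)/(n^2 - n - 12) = n*(2*n + 3)/(2*(n + 3))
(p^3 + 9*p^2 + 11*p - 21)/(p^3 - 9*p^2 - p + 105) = (p^2 + 6*p - 7)/(p^2 - 12*p + 35)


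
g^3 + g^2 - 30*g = g*(g - 5)*(g + 6)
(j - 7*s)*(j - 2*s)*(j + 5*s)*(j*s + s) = j^4*s - 4*j^3*s^2 + j^3*s - 31*j^2*s^3 - 4*j^2*s^2 + 70*j*s^4 - 31*j*s^3 + 70*s^4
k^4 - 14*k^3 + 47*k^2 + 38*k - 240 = (k - 8)*(k - 5)*(k - 3)*(k + 2)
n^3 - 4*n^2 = n^2*(n - 4)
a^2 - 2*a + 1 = (a - 1)^2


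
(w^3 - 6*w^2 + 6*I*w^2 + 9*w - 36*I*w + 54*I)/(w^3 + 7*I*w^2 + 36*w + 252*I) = (w^2 - 6*w + 9)/(w^2 + I*w + 42)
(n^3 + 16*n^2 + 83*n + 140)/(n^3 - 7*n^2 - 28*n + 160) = (n^2 + 11*n + 28)/(n^2 - 12*n + 32)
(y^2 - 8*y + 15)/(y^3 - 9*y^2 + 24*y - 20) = (y - 3)/(y^2 - 4*y + 4)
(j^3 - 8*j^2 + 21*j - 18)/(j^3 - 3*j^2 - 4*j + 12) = (j - 3)/(j + 2)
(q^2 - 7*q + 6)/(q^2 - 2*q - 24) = (q - 1)/(q + 4)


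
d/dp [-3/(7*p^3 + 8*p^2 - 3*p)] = 3*(21*p^2 + 16*p - 3)/(p^2*(7*p^2 + 8*p - 3)^2)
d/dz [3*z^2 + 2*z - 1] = 6*z + 2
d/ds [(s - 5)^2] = 2*s - 10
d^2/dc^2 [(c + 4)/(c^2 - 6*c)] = 2*(c*(2 - 3*c)*(c - 6) + 4*(c - 3)^2*(c + 4))/(c^3*(c - 6)^3)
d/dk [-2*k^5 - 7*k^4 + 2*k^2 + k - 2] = -10*k^4 - 28*k^3 + 4*k + 1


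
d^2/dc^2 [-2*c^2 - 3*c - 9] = -4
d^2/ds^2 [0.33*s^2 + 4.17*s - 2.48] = 0.660000000000000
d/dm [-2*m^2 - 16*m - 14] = -4*m - 16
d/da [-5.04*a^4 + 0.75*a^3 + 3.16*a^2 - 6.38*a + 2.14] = -20.16*a^3 + 2.25*a^2 + 6.32*a - 6.38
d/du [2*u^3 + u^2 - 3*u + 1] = 6*u^2 + 2*u - 3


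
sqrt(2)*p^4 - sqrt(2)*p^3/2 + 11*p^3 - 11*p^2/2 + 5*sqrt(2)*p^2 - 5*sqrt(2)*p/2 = p*(p - 1/2)*(p + 5*sqrt(2))*(sqrt(2)*p + 1)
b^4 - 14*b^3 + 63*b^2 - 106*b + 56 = (b - 7)*(b - 4)*(b - 2)*(b - 1)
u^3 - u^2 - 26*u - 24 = (u - 6)*(u + 1)*(u + 4)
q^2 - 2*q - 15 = (q - 5)*(q + 3)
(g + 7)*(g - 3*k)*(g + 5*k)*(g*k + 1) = g^4*k + 2*g^3*k^2 + 7*g^3*k + g^3 - 15*g^2*k^3 + 14*g^2*k^2 + 2*g^2*k + 7*g^2 - 105*g*k^3 - 15*g*k^2 + 14*g*k - 105*k^2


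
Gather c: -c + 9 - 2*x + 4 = -c - 2*x + 13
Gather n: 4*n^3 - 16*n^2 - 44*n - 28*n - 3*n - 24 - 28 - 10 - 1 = 4*n^3 - 16*n^2 - 75*n - 63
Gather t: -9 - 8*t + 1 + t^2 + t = t^2 - 7*t - 8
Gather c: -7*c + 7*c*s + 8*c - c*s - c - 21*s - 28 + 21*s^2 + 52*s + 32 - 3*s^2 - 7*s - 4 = 6*c*s + 18*s^2 + 24*s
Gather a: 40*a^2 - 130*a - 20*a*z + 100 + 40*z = 40*a^2 + a*(-20*z - 130) + 40*z + 100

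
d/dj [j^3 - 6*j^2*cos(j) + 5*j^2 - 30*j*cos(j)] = 6*j^2*sin(j) + 3*j^2 + 30*j*sin(j) - 12*j*cos(j) + 10*j - 30*cos(j)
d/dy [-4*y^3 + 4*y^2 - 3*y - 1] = -12*y^2 + 8*y - 3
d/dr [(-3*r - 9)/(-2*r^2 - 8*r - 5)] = 3*(2*r^2 + 8*r - 4*(r + 2)*(r + 3) + 5)/(2*r^2 + 8*r + 5)^2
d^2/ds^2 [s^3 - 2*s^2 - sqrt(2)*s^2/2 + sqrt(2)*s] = 6*s - 4 - sqrt(2)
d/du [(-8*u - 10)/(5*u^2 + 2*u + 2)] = 4*(10*u^2 + 25*u + 1)/(25*u^4 + 20*u^3 + 24*u^2 + 8*u + 4)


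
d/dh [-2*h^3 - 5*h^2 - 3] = 2*h*(-3*h - 5)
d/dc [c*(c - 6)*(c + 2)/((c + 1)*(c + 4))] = (c^4 + 10*c^3 + 4*c^2 - 32*c - 48)/(c^4 + 10*c^3 + 33*c^2 + 40*c + 16)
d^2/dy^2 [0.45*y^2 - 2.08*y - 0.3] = 0.900000000000000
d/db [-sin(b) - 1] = -cos(b)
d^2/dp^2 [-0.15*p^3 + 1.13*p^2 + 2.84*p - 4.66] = 2.26 - 0.9*p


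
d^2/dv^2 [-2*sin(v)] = 2*sin(v)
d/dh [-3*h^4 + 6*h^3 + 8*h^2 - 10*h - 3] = -12*h^3 + 18*h^2 + 16*h - 10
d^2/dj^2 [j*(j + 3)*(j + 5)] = 6*j + 16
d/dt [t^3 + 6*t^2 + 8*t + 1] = 3*t^2 + 12*t + 8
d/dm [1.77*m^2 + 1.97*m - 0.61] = 3.54*m + 1.97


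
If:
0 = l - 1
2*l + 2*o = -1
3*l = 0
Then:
No Solution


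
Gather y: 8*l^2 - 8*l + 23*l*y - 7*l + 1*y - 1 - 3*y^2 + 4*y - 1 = 8*l^2 - 15*l - 3*y^2 + y*(23*l + 5) - 2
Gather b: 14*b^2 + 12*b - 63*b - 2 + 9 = 14*b^2 - 51*b + 7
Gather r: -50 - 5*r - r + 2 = -6*r - 48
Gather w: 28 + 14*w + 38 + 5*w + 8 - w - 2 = 18*w + 72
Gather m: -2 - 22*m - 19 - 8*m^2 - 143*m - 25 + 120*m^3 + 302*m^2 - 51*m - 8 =120*m^3 + 294*m^2 - 216*m - 54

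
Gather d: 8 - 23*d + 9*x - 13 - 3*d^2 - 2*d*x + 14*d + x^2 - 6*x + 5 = -3*d^2 + d*(-2*x - 9) + x^2 + 3*x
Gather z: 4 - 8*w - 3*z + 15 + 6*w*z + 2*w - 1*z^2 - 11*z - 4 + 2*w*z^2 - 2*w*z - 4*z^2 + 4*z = -6*w + z^2*(2*w - 5) + z*(4*w - 10) + 15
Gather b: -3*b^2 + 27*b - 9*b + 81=-3*b^2 + 18*b + 81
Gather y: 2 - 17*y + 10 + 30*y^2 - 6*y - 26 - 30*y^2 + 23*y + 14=0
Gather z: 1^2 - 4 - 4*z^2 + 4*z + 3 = -4*z^2 + 4*z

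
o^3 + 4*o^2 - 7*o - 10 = (o - 2)*(o + 1)*(o + 5)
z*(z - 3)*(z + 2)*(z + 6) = z^4 + 5*z^3 - 12*z^2 - 36*z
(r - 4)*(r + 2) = r^2 - 2*r - 8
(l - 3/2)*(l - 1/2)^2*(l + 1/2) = l^4 - 2*l^3 + l^2/2 + l/2 - 3/16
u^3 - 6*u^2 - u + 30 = (u - 5)*(u - 3)*(u + 2)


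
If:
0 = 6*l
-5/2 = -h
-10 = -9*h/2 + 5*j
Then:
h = 5/2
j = 1/4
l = 0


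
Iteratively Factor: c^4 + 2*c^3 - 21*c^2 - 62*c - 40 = (c - 5)*(c^3 + 7*c^2 + 14*c + 8) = (c - 5)*(c + 2)*(c^2 + 5*c + 4) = (c - 5)*(c + 1)*(c + 2)*(c + 4)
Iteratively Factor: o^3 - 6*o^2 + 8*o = (o)*(o^2 - 6*o + 8) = o*(o - 4)*(o - 2)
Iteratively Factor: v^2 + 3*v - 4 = (v - 1)*(v + 4)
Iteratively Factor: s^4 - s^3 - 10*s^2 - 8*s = (s + 2)*(s^3 - 3*s^2 - 4*s) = s*(s + 2)*(s^2 - 3*s - 4) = s*(s + 1)*(s + 2)*(s - 4)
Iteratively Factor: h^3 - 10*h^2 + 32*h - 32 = (h - 2)*(h^2 - 8*h + 16) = (h - 4)*(h - 2)*(h - 4)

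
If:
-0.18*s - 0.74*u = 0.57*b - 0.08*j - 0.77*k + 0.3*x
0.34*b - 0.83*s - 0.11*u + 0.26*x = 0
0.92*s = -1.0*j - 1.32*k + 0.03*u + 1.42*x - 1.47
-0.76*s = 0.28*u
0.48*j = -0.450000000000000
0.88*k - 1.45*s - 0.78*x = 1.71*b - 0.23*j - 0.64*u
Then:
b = -0.30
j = -0.94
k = 0.02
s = 0.00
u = -0.01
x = 0.40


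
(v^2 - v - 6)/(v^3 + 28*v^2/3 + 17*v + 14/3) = 3*(v - 3)/(3*v^2 + 22*v + 7)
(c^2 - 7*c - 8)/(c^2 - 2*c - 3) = (c - 8)/(c - 3)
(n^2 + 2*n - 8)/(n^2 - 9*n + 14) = (n + 4)/(n - 7)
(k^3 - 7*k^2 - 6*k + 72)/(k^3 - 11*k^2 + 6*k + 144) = (k - 4)/(k - 8)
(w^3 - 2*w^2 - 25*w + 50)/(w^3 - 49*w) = (w^3 - 2*w^2 - 25*w + 50)/(w*(w^2 - 49))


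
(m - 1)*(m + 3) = m^2 + 2*m - 3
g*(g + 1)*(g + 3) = g^3 + 4*g^2 + 3*g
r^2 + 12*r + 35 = (r + 5)*(r + 7)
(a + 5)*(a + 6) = a^2 + 11*a + 30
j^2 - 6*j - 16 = (j - 8)*(j + 2)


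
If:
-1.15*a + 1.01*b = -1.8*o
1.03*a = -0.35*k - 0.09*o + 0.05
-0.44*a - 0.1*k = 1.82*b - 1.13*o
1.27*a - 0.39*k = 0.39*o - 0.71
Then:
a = -0.29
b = -0.07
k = 1.03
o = -0.14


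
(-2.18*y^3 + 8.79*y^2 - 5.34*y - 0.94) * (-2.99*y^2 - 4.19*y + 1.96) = 6.5182*y^5 - 17.1479*y^4 - 25.1363*y^3 + 42.4136*y^2 - 6.5278*y - 1.8424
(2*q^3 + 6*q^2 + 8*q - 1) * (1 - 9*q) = -18*q^4 - 52*q^3 - 66*q^2 + 17*q - 1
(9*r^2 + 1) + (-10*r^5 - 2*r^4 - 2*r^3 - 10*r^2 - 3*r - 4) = -10*r^5 - 2*r^4 - 2*r^3 - r^2 - 3*r - 3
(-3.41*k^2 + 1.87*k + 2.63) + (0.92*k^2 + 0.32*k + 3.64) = -2.49*k^2 + 2.19*k + 6.27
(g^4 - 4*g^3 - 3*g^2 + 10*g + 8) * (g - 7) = g^5 - 11*g^4 + 25*g^3 + 31*g^2 - 62*g - 56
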